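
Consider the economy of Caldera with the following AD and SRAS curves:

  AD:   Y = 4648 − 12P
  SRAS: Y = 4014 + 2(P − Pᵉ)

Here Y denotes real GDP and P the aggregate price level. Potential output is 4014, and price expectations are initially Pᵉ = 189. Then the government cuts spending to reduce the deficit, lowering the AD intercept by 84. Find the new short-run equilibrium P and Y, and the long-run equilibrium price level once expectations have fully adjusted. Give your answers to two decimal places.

AD shifts left: new AD is Y = 4564 − 12P. With Pᵉ = 189, SRAS is Y = 3636 + 2P.
Short run: 4564 − 12P = 3636 + 2P gives 928 = 14P, so P = 66.29 and Y = 4564 − 12P = 3768.57.
Y = 3768.57 is below potential 4014; expectations adjust and SRAS shifts right until Y = 4014.
Long run: on the new AD curve, 4014 = 4564 − 12P gives P = 45.83.

Short run: P = 66.29, Y = 3768.57. Long run: P = 45.83.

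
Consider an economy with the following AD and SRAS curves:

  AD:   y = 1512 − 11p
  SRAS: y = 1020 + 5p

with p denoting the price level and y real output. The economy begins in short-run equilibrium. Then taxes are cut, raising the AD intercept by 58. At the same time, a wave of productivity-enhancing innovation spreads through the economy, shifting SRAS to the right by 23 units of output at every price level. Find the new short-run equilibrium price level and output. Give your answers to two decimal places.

p = 32.94, y = 1207.69

After both shocks: AD is y = 1570 − 11p and SRAS is y = 1043 + 5p.
Setting them equal: 527 = 16p, so p = 32.94.
Substituting into AD, y = 1207.69.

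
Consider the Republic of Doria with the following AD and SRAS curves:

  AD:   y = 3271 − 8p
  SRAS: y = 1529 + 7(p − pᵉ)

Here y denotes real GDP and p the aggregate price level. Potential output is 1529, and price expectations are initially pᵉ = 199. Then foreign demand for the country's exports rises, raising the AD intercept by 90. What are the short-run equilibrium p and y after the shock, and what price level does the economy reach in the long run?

AD shifts right: new AD is y = 3361 − 8p. With pᵉ = 199, SRAS is y = 136 + 7p.
Short run: 3361 − 8p = 136 + 7p gives 3225 = 15p, so p = 215 and y = 3361 − 8·215 = 1641.
y = 1641 is above potential 1529; expectations adjust and SRAS shifts left until y = 1529.
Long run: on the new AD curve, 1529 = 3361 − 8p gives p = 229.

Short run: p = 215, y = 1641. Long run: p = 229.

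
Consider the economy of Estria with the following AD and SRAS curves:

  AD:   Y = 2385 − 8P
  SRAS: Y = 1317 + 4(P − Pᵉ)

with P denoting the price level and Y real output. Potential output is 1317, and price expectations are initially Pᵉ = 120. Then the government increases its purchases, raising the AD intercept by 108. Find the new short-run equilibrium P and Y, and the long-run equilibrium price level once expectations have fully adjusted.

Short run: P = 138, Y = 1389. Long run: P = 147.

AD shifts right: new AD is Y = 2493 − 8P. With Pᵉ = 120, SRAS is Y = 837 + 4P.
Short run: 2493 − 8P = 837 + 4P gives 1656 = 12P, so P = 138 and Y = 2493 − 8·138 = 1389.
Y = 1389 is above potential 1317; expectations adjust and SRAS shifts left until Y = 1317.
Long run: on the new AD curve, 1317 = 2493 − 8P gives P = 147.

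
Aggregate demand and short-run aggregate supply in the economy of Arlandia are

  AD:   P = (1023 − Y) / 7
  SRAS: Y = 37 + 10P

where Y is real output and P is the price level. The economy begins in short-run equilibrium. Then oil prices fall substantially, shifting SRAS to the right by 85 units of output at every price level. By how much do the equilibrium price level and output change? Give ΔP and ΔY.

ΔP = -5, ΔY = +35

This is a positive supply shock: SRAS shifts right.
New SRAS: Y = 122 + 10P.
Set AD = SRAS: 1023 − 7P = 122 + 10P, so 901 = 17P and P = 53.
Y = 1023 − 7·53 = 652.
Initially P = 58, Y = 617, so ΔP = -5 and ΔY = +35.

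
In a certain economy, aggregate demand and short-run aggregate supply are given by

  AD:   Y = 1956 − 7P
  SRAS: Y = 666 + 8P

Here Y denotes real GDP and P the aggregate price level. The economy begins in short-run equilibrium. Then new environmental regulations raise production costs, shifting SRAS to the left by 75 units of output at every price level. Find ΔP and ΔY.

This is a negative supply shock: SRAS shifts left.
New SRAS: Y = 591 + 8P.
Set AD = SRAS: 1956 − 7P = 591 + 8P, so 1365 = 15P and P = 91.
Y = 1956 − 7·91 = 1319.
Initially P = 86, Y = 1354, so ΔP = +5 and ΔY = -35.

ΔP = +5, ΔY = -35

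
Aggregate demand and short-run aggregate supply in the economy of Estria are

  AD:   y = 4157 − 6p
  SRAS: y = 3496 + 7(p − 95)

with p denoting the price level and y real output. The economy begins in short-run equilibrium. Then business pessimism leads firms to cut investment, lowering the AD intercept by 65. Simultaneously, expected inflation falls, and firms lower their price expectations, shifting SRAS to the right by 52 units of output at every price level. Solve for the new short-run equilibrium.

p = 93, y = 3534

After both shocks: AD is y = 4092 − 6p and SRAS is y = 2883 + 7p.
Setting them equal: 1209 = 13p, so p = 93.
y = 4092 − 6·93 = 3534.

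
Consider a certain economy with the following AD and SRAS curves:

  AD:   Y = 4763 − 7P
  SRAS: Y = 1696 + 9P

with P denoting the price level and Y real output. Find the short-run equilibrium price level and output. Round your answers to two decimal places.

Set AD = SRAS: 4763 − 7P = 1696 + 9P, so 3067 = 16P and P = 191.69.
Substituting into AD, Y = 4763 − 7P = 3421.19.

P = 191.69, Y = 3421.19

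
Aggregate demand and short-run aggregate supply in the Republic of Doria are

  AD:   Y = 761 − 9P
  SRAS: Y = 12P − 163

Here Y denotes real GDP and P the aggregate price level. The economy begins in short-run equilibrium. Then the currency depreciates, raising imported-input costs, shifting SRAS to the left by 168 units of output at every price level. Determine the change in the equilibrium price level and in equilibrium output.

This is a negative supply shock: SRAS shifts left.
New SRAS: Y = 12P − 331.
Set AD = SRAS: 761 − 9P = 12P − 331, so 1092 = 21P and P = 52.
Y = 761 − 9·52 = 293.
Initially P = 44, Y = 365, so ΔP = +8 and ΔY = -72.

ΔP = +8, ΔY = -72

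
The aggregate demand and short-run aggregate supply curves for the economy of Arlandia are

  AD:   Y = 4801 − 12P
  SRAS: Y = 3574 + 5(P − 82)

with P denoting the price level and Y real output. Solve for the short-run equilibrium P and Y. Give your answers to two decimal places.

P = 96.29, Y = 3645.47

Write SRAS as Y = 3574 + 5P − 410 = 3164 + 5P.
Set AD = SRAS: 4801 − 12P = 3164 + 5P, so 1637 = 17P and P = 96.29.
Substituting into AD, Y = 4801 − 12P = 3645.47.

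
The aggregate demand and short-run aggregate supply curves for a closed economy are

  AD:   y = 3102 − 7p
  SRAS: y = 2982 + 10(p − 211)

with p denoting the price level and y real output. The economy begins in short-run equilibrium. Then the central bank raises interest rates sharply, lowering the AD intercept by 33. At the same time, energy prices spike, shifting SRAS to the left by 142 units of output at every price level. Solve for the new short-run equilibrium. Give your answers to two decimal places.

p = 137.59, y = 2105.88

After both shocks: AD is y = 3069 − 7p and SRAS is y = 730 + 10p.
Setting them equal: 2339 = 17p, so p = 137.59.
Substituting into AD, y = 2105.88.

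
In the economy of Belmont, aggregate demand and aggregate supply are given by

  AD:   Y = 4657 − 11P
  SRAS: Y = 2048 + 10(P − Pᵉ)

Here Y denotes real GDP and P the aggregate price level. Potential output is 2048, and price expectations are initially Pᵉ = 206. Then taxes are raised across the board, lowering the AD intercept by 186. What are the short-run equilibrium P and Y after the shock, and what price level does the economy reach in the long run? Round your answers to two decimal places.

Short run: P = 213.48, Y = 2122.76. Long run: P = 220.27.

AD shifts left: new AD is Y = 4471 − 11P. With Pᵉ = 206, SRAS is Y = 10P − 12.
Short run: 4471 − 11P = 10P − 12 gives 4483 = 21P, so P = 213.48 and Y = 4471 − 11P = 2122.76.
Y = 2122.76 is above potential 2048; expectations adjust and SRAS shifts left until Y = 2048.
Long run: on the new AD curve, 2048 = 4471 − 11P gives P = 220.27.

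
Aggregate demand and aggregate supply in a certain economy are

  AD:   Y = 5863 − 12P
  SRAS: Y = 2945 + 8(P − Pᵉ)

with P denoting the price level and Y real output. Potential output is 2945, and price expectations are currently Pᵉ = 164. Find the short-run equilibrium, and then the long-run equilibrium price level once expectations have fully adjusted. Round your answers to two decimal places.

Short run: P = 211.50, Y = 3325.00. Long run: P = 243.17.

Short run: with Pᵉ = 164, SRAS is Y = 1633 + 8P. Setting AD = SRAS gives 4230 = 20P, so P = 211.50 and Y = 5863 − 12P = 3325.00.
Output 3325.00 is above potential 2945, so over time expected prices rise and SRAS shifts left until Y returns to 2945.
Long run: Y = 2945 on the AD curve gives 2945 = 5863 − 12P, so P = 243.17.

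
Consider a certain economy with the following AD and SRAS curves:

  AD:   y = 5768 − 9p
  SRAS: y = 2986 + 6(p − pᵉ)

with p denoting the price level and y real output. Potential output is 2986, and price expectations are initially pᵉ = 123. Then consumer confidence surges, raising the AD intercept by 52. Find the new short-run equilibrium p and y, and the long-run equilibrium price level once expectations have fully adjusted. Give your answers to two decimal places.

AD shifts right: new AD is y = 5820 − 9p. With pᵉ = 123, SRAS is y = 2248 + 6p.
Short run: 5820 − 9p = 2248 + 6p gives 3572 = 15p, so p = 238.13 and y = 5820 − 9p = 3676.80.
y = 3676.80 is above potential 2986; expectations adjust and SRAS shifts left until y = 2986.
Long run: on the new AD curve, 2986 = 5820 − 9p gives p = 314.89.

Short run: p = 238.13, y = 3676.80. Long run: p = 314.89.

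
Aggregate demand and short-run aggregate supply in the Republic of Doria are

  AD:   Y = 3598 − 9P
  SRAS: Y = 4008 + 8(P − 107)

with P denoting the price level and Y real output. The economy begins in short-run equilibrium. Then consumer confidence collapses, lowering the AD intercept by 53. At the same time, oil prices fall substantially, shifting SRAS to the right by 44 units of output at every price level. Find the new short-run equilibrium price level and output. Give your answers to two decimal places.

P = 20.53, Y = 3360.24

After both shocks: AD is Y = 3545 − 9P and SRAS is Y = 3196 + 8P.
Setting them equal: 349 = 17P, so P = 20.53.
Substituting into AD, Y = 3360.24.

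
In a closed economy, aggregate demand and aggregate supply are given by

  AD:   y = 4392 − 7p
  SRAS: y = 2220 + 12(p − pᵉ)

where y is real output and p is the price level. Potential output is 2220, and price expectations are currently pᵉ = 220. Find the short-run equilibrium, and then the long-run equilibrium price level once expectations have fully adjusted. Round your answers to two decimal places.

Short run: p = 253.26, y = 2619.16. Long run: p = 310.29.

Short run: with pᵉ = 220, SRAS is y = 12p − 420. Setting AD = SRAS gives 4812 = 19p, so p = 253.26 and y = 4392 − 7p = 2619.16.
Output 2619.16 is above potential 2220, so over time expected prices rise and SRAS shifts left until y returns to 2220.
Long run: y = 2220 on the AD curve gives 2220 = 4392 − 7p, so p = 310.29.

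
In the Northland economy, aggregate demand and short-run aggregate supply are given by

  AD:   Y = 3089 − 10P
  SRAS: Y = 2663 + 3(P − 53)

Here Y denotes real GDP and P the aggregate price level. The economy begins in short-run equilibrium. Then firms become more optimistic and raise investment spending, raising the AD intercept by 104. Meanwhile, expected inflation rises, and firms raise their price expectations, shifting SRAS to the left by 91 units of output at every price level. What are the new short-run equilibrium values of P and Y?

P = 60, Y = 2593

After both shocks: AD is Y = 3193 − 10P and SRAS is Y = 2413 + 3P.
Setting them equal: 780 = 13P, so P = 60.
Y = 3193 − 10·60 = 2593.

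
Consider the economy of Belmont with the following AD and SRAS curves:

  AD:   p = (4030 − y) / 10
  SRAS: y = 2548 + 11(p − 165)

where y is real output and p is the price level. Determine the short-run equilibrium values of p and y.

p = 157, y = 2460

Write SRAS as y = 2548 + 11p − 1815 = 733 + 11p.
Rearrange AD to y = 4030 − 10p.
Set AD = SRAS: 4030 − 10p = 733 + 11p, so 3297 = 21p and p = 157.
Then y = 4030 − 10·157 = 2460.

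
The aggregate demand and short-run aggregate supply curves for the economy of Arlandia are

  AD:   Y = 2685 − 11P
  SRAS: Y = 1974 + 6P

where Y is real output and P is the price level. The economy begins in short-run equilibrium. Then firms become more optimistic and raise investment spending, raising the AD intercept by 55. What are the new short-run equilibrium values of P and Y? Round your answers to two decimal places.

This is a positive demand shock: AD shifts right.
New AD: Y = 2740 − 11P.
Set AD = SRAS: 2740 − 11P = 1974 + 6P, so 766 = 17P and P = 45.06.
Substituting into AD, Y = 2244.35.

P = 45.06, Y = 2244.35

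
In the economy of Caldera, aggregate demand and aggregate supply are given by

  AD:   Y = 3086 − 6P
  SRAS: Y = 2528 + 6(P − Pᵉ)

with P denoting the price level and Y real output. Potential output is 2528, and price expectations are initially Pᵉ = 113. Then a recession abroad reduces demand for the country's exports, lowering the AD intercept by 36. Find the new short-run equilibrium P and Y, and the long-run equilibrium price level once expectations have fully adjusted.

Short run: P = 100, Y = 2450. Long run: P = 87.

AD shifts left: new AD is Y = 3050 − 6P. With Pᵉ = 113, SRAS is Y = 1850 + 6P.
Short run: 3050 − 6P = 1850 + 6P gives 1200 = 12P, so P = 100 and Y = 3050 − 6·100 = 2450.
Y = 2450 is below potential 2528; expectations adjust and SRAS shifts right until Y = 2528.
Long run: on the new AD curve, 2528 = 3050 − 6P gives P = 87.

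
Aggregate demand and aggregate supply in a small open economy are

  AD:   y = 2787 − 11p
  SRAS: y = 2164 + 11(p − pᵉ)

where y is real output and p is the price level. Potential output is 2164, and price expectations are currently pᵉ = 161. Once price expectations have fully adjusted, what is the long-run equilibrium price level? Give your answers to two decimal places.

Short run: with pᵉ = 161, SRAS is y = 393 + 11p. Setting AD = SRAS gives 2394 = 22p, so p = 108.82 and y = 2787 − 11p = 1590.00.
Output 1590.00 is below potential 2164, so over time expected prices fall and SRAS shifts right until y returns to 2164.
Long run: y = 2164 on the AD curve gives 2164 = 2787 − 11p, so p = 56.64.

Long-run p = 56.64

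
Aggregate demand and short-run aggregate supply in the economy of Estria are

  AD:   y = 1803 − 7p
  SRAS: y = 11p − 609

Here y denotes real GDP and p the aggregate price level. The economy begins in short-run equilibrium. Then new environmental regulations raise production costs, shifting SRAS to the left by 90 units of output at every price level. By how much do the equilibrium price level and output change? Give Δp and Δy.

This is a negative supply shock: SRAS shifts left.
New SRAS: y = 11p − 699.
Set AD = SRAS: 1803 − 7p = 11p − 699, so 2502 = 18p and p = 139.
y = 1803 − 7·139 = 830.
Initially p = 134, y = 865, so Δp = +5 and Δy = -35.

Δp = +5, Δy = -35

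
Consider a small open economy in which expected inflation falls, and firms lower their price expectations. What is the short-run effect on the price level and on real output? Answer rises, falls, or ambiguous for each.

This is a favourable supply shock: SRAS shifts right.
Moving along the downward-sloping AD curve, P falls and Y rises.

Price level: falls; output: rises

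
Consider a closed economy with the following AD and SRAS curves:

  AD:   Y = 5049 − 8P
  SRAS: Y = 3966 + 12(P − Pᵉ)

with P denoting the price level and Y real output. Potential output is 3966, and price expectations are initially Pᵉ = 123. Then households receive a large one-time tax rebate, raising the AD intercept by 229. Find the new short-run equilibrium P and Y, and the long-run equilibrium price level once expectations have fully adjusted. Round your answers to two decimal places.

Short run: P = 139.40, Y = 4162.80. Long run: P = 164.00.

AD shifts right: new AD is Y = 5278 − 8P. With Pᵉ = 123, SRAS is Y = 2490 + 12P.
Short run: 5278 − 8P = 2490 + 12P gives 2788 = 20P, so P = 139.40 and Y = 5278 − 8P = 4162.80.
Y = 4162.80 is above potential 3966; expectations adjust and SRAS shifts left until Y = 3966.
Long run: on the new AD curve, 3966 = 5278 − 8P gives P = 164.00.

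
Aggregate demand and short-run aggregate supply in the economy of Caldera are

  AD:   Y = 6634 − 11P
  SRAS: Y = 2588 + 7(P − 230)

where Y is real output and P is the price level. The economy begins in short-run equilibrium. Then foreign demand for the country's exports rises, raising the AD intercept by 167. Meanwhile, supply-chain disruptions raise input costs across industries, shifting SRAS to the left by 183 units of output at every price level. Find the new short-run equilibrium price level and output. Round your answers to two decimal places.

P = 333.67, Y = 3130.67

After both shocks: AD is Y = 6801 − 11P and SRAS is Y = 795 + 7P.
Setting them equal: 6006 = 18P, so P = 333.67.
Substituting into AD, Y = 3130.67.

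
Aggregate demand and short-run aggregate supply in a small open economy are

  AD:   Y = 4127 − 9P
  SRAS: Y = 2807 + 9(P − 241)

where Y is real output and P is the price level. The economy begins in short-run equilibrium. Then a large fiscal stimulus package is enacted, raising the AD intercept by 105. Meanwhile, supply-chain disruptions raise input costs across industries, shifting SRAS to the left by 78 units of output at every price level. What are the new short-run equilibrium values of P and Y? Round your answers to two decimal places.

After both shocks: AD is Y = 4232 − 9P and SRAS is Y = 560 + 9P.
Setting them equal: 3672 = 18P, so P = 204.00.
Substituting into AD, Y = 2396.00.

P = 204.00, Y = 2396.00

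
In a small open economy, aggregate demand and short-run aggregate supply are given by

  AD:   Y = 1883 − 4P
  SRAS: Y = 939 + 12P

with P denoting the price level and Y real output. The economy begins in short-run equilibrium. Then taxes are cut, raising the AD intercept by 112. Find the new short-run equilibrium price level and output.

P = 66, Y = 1731

This is a positive demand shock: AD shifts right.
New AD: Y = 1995 − 4P.
Set AD = SRAS: 1995 − 4P = 939 + 12P, so 1056 = 16P and P = 66.
Y = 1995 − 4·66 = 1731.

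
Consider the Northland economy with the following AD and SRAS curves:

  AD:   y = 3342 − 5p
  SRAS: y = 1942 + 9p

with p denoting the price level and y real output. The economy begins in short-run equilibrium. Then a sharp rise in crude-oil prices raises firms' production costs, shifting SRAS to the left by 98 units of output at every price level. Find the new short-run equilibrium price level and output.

p = 107, y = 2807

This is a negative supply shock: SRAS shifts left.
New SRAS: y = 1844 + 9p.
Set AD = SRAS: 3342 − 5p = 1844 + 9p, so 1498 = 14p and p = 107.
y = 3342 − 5·107 = 2807.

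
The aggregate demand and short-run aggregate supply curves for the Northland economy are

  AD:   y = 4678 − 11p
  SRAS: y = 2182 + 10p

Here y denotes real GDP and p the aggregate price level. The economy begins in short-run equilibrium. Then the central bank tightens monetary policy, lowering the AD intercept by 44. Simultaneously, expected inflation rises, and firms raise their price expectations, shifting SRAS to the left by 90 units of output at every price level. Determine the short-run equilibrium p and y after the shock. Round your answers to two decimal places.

After both shocks: AD is y = 4634 − 11p and SRAS is y = 2092 + 10p.
Setting them equal: 2542 = 21p, so p = 121.05.
Substituting into AD, y = 3302.48.

p = 121.05, y = 3302.48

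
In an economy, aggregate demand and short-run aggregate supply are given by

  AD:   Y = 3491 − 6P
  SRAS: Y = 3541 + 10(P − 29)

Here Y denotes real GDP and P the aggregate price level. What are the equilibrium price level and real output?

P = 15, Y = 3401

Write SRAS as Y = 3541 + 10P − 290 = 3251 + 10P.
Set AD = SRAS: 3491 − 6P = 3251 + 10P, so 240 = 16P and P = 15.
Then Y = 3491 − 6·15 = 3401.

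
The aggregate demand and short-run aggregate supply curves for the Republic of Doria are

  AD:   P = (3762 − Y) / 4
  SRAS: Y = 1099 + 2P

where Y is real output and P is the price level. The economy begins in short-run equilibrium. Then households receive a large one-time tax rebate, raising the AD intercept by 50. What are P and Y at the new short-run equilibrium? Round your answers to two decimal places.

This is a positive demand shock: AD shifts right.
New AD: Y = 3812 − 4P.
Set AD = SRAS: 3812 − 4P = 1099 + 2P, so 2713 = 6P and P = 452.17.
Substituting into AD, Y = 2003.33.

P = 452.17, Y = 2003.33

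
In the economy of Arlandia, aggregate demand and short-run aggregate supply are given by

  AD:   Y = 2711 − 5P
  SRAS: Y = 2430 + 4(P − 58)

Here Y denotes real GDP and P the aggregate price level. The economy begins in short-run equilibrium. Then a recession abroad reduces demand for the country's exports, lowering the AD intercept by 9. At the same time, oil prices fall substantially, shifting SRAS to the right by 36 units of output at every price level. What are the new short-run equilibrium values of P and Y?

P = 52, Y = 2442

After both shocks: AD is Y = 2702 − 5P and SRAS is Y = 2234 + 4P.
Setting them equal: 468 = 9P, so P = 52.
Y = 2702 − 5·52 = 2442.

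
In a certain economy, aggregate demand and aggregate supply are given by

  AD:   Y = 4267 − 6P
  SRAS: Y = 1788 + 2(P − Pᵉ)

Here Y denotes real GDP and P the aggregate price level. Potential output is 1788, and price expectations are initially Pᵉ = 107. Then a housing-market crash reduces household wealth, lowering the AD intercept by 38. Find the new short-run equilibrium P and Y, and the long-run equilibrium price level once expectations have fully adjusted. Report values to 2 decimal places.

AD shifts left: new AD is Y = 4229 − 6P. With Pᵉ = 107, SRAS is Y = 1574 + 2P.
Short run: 4229 − 6P = 1574 + 2P gives 2655 = 8P, so P = 331.88 and Y = 4229 − 6P = 2237.75.
Y = 2237.75 is above potential 1788; expectations adjust and SRAS shifts left until Y = 1788.
Long run: on the new AD curve, 1788 = 4229 − 6P gives P = 406.83.

Short run: P = 331.88, Y = 2237.75. Long run: P = 406.83.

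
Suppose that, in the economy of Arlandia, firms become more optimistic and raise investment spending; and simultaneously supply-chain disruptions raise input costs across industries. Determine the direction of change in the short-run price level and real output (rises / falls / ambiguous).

Price level: rises; output: ambiguous

The first event is a positive demand shock: AD shifts right, which by itself pushes P up and Y up.
The second is an adverse supply shock: SRAS shifts left, which by itself pushes P up and Y down.
Both shocks push P up, so P rises. The two shocks push Y in opposite directions, so the effect on Y is ambiguous.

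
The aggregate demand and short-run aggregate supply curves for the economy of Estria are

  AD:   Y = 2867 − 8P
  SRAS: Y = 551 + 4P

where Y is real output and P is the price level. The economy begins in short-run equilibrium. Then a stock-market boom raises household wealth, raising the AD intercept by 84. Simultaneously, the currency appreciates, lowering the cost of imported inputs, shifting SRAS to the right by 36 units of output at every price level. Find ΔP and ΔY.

ΔP = +4, ΔY = +52

After both shocks: AD is Y = 2951 − 8P and SRAS is Y = 587 + 4P.
Setting them equal: 2364 = 12P, so P = 197.
Y = 2951 − 8·197 = 1375.
Initially P = 193, Y = 1323, so ΔP = +4 and ΔY = +52.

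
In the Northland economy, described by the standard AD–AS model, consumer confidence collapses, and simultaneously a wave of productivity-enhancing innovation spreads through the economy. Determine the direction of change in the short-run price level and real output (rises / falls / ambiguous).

Price level: falls; output: ambiguous

The first event is a negative demand shock: AD shifts left, which by itself pushes P down and Y down.
The second is a favourable supply shock: SRAS shifts right, which by itself pushes P down and Y up.
Both shocks push P down, so P falls. The two shocks push Y in opposite directions, so the effect on Y is ambiguous.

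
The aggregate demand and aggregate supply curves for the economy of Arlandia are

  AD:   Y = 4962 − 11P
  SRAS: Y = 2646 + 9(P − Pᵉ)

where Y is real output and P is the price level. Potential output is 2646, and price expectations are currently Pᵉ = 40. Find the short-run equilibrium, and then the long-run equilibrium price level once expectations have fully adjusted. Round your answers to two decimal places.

Short run: with Pᵉ = 40, SRAS is Y = 2286 + 9P. Setting AD = SRAS gives 2676 = 20P, so P = 133.80 and Y = 4962 − 11P = 3490.20.
Output 3490.20 is above potential 2646, so over time expected prices rise and SRAS shifts left until Y returns to 2646.
Long run: Y = 2646 on the AD curve gives 2646 = 4962 − 11P, so P = 210.55.

Short run: P = 133.80, Y = 3490.20. Long run: P = 210.55.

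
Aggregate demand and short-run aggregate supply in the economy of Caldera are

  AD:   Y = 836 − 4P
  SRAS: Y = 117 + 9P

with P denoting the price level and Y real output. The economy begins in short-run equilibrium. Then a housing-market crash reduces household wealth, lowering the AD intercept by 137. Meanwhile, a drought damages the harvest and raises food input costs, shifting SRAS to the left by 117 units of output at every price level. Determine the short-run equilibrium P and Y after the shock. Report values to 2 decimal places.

After both shocks: AD is Y = 699 − 4P and SRAS is Y = 9P.
Setting them equal: 699 = 13P, so P = 53.77.
Substituting into AD, Y = 483.92.

P = 53.77, Y = 483.92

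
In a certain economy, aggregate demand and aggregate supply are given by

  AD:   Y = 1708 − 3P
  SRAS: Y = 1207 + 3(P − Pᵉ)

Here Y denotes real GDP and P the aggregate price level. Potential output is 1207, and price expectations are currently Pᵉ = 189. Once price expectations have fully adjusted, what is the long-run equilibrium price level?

Long-run P = 167

Short run: with Pᵉ = 189, SRAS is Y = 640 + 3P. Setting AD = SRAS gives 1068 = 6P, so P = 178 and Y = 1708 − 3·178 = 1174.
Output 1174 is below potential 1207, so over time expected prices fall and SRAS shifts right until Y returns to 1207.
Long run: Y = 1207 on the AD curve gives 1207 = 1708 − 3P, so P = 167.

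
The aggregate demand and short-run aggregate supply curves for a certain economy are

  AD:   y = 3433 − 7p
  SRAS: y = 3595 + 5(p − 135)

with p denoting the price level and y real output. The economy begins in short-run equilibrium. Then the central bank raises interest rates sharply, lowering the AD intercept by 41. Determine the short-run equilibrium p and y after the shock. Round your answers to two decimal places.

This is a negative demand shock: AD shifts left.
New AD: y = 3392 − 7p.
SRAS can be written y = 2920 + 5p.
Set AD = SRAS: 3392 − 7p = 2920 + 5p, so 472 = 12p and p = 39.33.
Substituting into AD, y = 3116.67.

p = 39.33, y = 3116.67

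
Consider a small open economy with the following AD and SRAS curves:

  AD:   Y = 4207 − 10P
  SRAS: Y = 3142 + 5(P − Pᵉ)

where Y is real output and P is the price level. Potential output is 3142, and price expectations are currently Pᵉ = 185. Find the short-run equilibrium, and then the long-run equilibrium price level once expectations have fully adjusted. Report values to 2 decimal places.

Short run: with Pᵉ = 185, SRAS is Y = 2217 + 5P. Setting AD = SRAS gives 1990 = 15P, so P = 132.67 and Y = 4207 − 10P = 2880.33.
Output 2880.33 is below potential 3142, so over time expected prices fall and SRAS shifts right until Y returns to 3142.
Long run: Y = 3142 on the AD curve gives 3142 = 4207 − 10P, so P = 106.50.

Short run: P = 132.67, Y = 2880.33. Long run: P = 106.50.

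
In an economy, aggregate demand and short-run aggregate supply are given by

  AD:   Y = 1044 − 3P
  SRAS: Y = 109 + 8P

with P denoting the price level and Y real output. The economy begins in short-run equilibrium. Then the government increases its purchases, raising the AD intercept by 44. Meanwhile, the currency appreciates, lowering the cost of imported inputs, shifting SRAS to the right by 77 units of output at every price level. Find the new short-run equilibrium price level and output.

P = 82, Y = 842

After both shocks: AD is Y = 1088 − 3P and SRAS is Y = 186 + 8P.
Setting them equal: 902 = 11P, so P = 82.
Y = 1088 − 3·82 = 842.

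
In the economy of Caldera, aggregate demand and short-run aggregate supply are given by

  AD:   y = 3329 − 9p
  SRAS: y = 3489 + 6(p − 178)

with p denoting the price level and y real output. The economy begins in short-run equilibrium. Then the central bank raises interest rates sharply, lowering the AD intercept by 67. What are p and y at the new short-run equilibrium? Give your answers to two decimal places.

This is a negative demand shock: AD shifts left.
New AD: y = 3262 − 9p.
SRAS can be written y = 2421 + 6p.
Set AD = SRAS: 3262 − 9p = 2421 + 6p, so 841 = 15p and p = 56.07.
Substituting into AD, y = 2757.40.

p = 56.07, y = 2757.40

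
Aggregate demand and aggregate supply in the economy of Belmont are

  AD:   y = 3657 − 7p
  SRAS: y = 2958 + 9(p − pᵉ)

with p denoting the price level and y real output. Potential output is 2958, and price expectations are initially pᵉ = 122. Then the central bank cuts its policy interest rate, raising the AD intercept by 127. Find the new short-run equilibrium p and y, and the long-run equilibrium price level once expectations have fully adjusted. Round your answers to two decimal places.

Short run: p = 120.25, y = 2942.25. Long run: p = 118.00.

AD shifts right: new AD is y = 3784 − 7p. With pᵉ = 122, SRAS is y = 1860 + 9p.
Short run: 3784 − 7p = 1860 + 9p gives 1924 = 16p, so p = 120.25 and y = 3784 − 7p = 2942.25.
y = 2942.25 is below potential 2958; expectations adjust and SRAS shifts right until y = 2958.
Long run: on the new AD curve, 2958 = 3784 − 7p gives p = 118.00.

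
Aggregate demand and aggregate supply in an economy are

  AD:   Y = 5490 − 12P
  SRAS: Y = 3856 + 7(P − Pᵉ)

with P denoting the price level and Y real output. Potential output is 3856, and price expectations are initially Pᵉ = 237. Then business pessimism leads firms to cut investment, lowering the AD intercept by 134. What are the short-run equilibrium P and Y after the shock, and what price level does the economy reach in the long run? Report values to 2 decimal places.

AD shifts left: new AD is Y = 5356 − 12P. With Pᵉ = 237, SRAS is Y = 2197 + 7P.
Short run: 5356 − 12P = 2197 + 7P gives 3159 = 19P, so P = 166.26 and Y = 5356 − 12P = 3360.84.
Y = 3360.84 is below potential 3856; expectations adjust and SRAS shifts right until Y = 3856.
Long run: on the new AD curve, 3856 = 5356 − 12P gives P = 125.00.

Short run: P = 166.26, Y = 3360.84. Long run: P = 125.00.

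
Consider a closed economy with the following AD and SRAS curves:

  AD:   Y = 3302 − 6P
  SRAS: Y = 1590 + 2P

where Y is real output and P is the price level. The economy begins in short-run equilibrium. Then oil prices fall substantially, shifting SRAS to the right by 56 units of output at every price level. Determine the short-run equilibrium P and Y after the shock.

P = 207, Y = 2060

This is a positive supply shock: SRAS shifts right.
New SRAS: Y = 1646 + 2P.
Set AD = SRAS: 3302 − 6P = 1646 + 2P, so 1656 = 8P and P = 207.
Y = 3302 − 6·207 = 2060.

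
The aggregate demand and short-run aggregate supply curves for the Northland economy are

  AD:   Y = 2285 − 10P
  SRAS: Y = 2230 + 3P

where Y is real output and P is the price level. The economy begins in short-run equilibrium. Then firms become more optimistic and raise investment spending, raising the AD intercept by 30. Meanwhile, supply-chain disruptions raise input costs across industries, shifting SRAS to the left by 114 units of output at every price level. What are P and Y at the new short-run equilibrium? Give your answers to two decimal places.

After both shocks: AD is Y = 2315 − 10P and SRAS is Y = 2116 + 3P.
Setting them equal: 199 = 13P, so P = 15.31.
Substituting into AD, Y = 2161.92.

P = 15.31, Y = 2161.92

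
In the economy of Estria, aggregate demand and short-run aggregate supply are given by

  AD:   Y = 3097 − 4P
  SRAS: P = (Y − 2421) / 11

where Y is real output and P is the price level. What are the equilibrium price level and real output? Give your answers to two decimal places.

P = 45.07, Y = 2916.73

Rearrange SRAS to Y = 2421 + 11P.
Set AD = SRAS: 3097 − 4P = 2421 + 11P, so 676 = 15P and P = 45.07.
Substituting into AD, Y = 3097 − 4P = 2916.73.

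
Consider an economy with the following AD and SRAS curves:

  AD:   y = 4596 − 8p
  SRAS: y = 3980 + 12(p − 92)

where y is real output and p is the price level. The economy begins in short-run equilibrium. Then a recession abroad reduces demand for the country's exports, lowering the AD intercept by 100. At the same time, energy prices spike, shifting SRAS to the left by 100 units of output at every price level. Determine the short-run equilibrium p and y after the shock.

p = 86, y = 3808

After both shocks: AD is y = 4496 − 8p and SRAS is y = 2776 + 12p.
Setting them equal: 1720 = 20p, so p = 86.
y = 4496 − 8·86 = 3808.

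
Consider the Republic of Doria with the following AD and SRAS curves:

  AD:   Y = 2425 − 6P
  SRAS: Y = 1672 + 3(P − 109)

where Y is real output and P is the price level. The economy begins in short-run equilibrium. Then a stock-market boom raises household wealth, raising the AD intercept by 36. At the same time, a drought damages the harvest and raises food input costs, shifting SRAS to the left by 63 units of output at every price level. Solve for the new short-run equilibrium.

P = 131, Y = 1675

After both shocks: AD is Y = 2461 − 6P and SRAS is Y = 1282 + 3P.
Setting them equal: 1179 = 9P, so P = 131.
Y = 2461 − 6·131 = 1675.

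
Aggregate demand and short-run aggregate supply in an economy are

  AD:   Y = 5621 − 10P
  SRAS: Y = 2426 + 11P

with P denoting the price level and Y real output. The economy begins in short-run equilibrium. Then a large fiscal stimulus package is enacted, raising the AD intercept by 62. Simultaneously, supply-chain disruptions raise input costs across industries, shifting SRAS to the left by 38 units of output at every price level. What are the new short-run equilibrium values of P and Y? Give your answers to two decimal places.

P = 156.90, Y = 4113.95

After both shocks: AD is Y = 5683 − 10P and SRAS is Y = 2388 + 11P.
Setting them equal: 3295 = 21P, so P = 156.90.
Substituting into AD, Y = 4113.95.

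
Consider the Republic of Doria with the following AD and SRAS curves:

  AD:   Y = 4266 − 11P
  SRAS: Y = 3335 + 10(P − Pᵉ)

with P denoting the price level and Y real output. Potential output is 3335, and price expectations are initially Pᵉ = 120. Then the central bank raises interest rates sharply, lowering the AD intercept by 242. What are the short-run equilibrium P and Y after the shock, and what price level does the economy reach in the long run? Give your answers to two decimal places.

Short run: P = 89.95, Y = 3034.52. Long run: P = 62.64.

AD shifts left: new AD is Y = 4024 − 11P. With Pᵉ = 120, SRAS is Y = 2135 + 10P.
Short run: 4024 − 11P = 2135 + 10P gives 1889 = 21P, so P = 89.95 and Y = 4024 − 11P = 3034.52.
Y = 3034.52 is below potential 3335; expectations adjust and SRAS shifts right until Y = 3335.
Long run: on the new AD curve, 3335 = 4024 − 11P gives P = 62.64.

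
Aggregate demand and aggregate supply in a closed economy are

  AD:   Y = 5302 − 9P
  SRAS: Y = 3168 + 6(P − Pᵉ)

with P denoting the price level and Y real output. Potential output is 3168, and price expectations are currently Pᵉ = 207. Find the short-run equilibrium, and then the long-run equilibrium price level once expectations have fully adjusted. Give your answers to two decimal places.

Short run: P = 225.07, Y = 3276.40. Long run: P = 237.11.

Short run: with Pᵉ = 207, SRAS is Y = 1926 + 6P. Setting AD = SRAS gives 3376 = 15P, so P = 225.07 and Y = 5302 − 9P = 3276.40.
Output 3276.40 is above potential 3168, so over time expected prices rise and SRAS shifts left until Y returns to 3168.
Long run: Y = 3168 on the AD curve gives 3168 = 5302 − 9P, so P = 237.11.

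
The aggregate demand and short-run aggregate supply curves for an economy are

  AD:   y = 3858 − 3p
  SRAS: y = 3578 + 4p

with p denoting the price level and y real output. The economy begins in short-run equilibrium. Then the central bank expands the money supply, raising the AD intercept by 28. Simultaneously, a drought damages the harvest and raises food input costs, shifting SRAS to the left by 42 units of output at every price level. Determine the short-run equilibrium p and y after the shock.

After both shocks: AD is y = 3886 − 3p and SRAS is y = 3536 + 4p.
Setting them equal: 350 = 7p, so p = 50.
y = 3886 − 3·50 = 3736.

p = 50, y = 3736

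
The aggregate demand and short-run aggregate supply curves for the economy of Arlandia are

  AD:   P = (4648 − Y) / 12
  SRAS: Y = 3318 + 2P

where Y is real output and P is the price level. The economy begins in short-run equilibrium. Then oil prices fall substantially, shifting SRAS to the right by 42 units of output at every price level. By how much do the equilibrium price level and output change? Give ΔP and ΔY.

This is a positive supply shock: SRAS shifts right.
New SRAS: Y = 3360 + 2P.
Set AD = SRAS: 4648 − 12P = 3360 + 2P, so 1288 = 14P and P = 92.
Y = 4648 − 12·92 = 3544.
Initially P = 95, Y = 3508, so ΔP = -3 and ΔY = +36.

ΔP = -3, ΔY = +36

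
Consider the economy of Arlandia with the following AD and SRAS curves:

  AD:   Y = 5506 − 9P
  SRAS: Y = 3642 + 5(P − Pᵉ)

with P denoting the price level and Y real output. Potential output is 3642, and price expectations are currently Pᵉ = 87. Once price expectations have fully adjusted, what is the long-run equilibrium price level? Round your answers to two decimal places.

Long-run P = 207.11

Short run: with Pᵉ = 87, SRAS is Y = 3207 + 5P. Setting AD = SRAS gives 2299 = 14P, so P = 164.21 and Y = 5506 − 9P = 4028.07.
Output 4028.07 is above potential 3642, so over time expected prices rise and SRAS shifts left until Y returns to 3642.
Long run: Y = 3642 on the AD curve gives 3642 = 5506 − 9P, so P = 207.11.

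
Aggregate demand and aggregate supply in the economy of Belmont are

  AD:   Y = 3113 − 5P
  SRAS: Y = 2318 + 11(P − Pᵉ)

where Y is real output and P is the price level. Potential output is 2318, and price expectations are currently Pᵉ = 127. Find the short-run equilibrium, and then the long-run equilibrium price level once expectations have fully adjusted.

Short run: with Pᵉ = 127, SRAS is Y = 921 + 11P. Setting AD = SRAS gives 2192 = 16P, so P = 137 and Y = 3113 − 5·137 = 2428.
Output 2428 is above potential 2318, so over time expected prices rise and SRAS shifts left until Y returns to 2318.
Long run: Y = 2318 on the AD curve gives 2318 = 3113 − 5P, so P = 159.

Short run: P = 137, Y = 2428. Long run: P = 159.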